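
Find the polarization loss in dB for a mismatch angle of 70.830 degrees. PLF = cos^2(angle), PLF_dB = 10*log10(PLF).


PLF_linear = cos^2(70.830 deg) = 0.1078283
PLF_dB = 10 * log10(0.1078283) = -9.673 dB

-9.673 dB


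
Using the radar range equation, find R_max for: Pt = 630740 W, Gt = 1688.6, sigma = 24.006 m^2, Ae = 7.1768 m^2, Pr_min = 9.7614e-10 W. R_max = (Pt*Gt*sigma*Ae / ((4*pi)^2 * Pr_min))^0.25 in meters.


R^4 = 630740*1688.6*24.006*7.1768 / ((4*pi)^2 * 9.7614e-10) = 1.190408e+18
R_max = 1.190408e+18^0.25 = 33031 m

33031 m


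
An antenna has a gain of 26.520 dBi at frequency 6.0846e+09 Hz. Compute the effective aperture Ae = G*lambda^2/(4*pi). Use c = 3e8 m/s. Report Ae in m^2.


lambda = c / f = 3.0000e+08 / 6.0846e+09 = 0.04930480 m
G_linear = 10^(26.520/10) = 448.7454
Ae = G_linear * lambda^2 / (4*pi) = 448.7454 * 0.04930480^2 / (4*pi) = 0.08681 m^2

0.08681 m^2


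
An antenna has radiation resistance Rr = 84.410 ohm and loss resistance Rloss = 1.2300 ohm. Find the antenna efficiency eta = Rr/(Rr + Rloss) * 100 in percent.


eta = 84.410 / (84.410 + 1.2300) * 100 = 98.56%

98.56%


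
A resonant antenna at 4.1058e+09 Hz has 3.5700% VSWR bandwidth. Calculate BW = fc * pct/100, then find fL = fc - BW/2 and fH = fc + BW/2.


BW = 4.1058e+09 * 3.5700/100 = 1.465771e+08 Hz
fL = 4.1058e+09 - 1.465771e+08/2 = 4.033e+09 Hz
fH = 4.1058e+09 + 1.465771e+08/2 = 4.179e+09 Hz

BW=1.466e+08 Hz, fL=4.033e+09 Hz, fH=4.179e+09 Hz


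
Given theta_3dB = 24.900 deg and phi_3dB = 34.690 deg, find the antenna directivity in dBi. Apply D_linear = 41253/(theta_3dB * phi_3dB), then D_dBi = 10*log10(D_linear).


D_linear = 41253 / (24.900 * 34.690) = 47.75863
D_dBi = 10 * log10(47.75863) = 16.79 dBi

16.79 dBi


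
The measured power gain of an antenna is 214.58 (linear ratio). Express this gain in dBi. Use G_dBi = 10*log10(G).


G_dBi = 10 * log10(214.58) = 23.32 dBi

23.32 dBi


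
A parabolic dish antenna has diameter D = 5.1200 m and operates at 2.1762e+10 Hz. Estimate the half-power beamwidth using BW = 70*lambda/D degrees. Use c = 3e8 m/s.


lambda = c / f = 3.0000e+08 / 2.1762e+10 = 0.01378550 m
BW = 70 * 0.01378550 / 5.1200 = 0.1885 deg

0.1885 deg


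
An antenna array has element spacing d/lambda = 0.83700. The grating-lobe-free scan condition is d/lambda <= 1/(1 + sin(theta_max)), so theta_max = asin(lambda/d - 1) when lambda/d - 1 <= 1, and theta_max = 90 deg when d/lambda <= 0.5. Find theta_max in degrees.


lambda/d - 1 = 1/0.83700 - 1 = 0.1947431
theta_max = asin(0.1947431) = 11.23 deg

11.23 deg


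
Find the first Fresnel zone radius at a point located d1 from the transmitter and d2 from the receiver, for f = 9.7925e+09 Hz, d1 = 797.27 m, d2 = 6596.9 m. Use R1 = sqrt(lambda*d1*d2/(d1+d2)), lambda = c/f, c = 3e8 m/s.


lambda = c / f = 3.0000e+08 / 9.7925e+09 = 0.03063569 m
R1 = sqrt(0.03063569 * 797.27 * 6596.9 / (797.27 + 6596.9)) = 4.668 m

4.668 m


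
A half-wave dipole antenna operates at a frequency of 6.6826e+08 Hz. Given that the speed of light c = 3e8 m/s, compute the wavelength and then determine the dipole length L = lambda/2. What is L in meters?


lambda = c / f = 3.0000e+08 / 6.6826e+08 = 0.4489271 m
L = lambda / 2 = 0.4489271 / 2 = 0.2245 m

0.2245 m


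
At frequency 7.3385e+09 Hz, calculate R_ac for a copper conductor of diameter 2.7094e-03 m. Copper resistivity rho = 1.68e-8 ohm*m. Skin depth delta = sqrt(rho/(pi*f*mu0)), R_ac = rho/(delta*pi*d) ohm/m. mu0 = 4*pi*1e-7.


delta = sqrt(1.68e-8 / (pi * 7.3385e+09 * 4*pi*1e-7)) = 7.615021e-07 m
R_ac = 1.68e-8 / (7.615021e-07 * pi * 2.7094e-03) = 2.592 ohm/m

2.592 ohm/m


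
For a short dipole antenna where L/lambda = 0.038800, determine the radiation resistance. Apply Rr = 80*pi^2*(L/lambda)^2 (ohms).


Rr = 80 * pi^2 * (0.038800)^2 = 80 * 9.869604 * 1.505440e-03 = 1.189 ohm

1.189 ohm


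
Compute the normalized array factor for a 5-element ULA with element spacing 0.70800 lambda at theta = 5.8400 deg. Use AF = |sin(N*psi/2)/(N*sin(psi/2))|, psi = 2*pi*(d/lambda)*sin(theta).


psi = 2*pi*0.70800*sin(5.8400 deg) = 0.4526381 rad
AF = |sin(5*0.4526381/2) / (5*sin(0.4526381/2))| = 0.8067

0.8067


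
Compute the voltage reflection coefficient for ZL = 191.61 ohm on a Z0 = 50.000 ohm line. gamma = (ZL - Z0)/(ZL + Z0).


gamma = (191.61 - 50.000) / (191.61 + 50.000) = 0.5861

0.5861


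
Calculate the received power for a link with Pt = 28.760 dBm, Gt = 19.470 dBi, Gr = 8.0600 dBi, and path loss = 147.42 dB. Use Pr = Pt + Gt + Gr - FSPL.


Pr = 28.760 + 19.470 + 8.0600 - 147.42 = -91.13 dBm

-91.13 dBm


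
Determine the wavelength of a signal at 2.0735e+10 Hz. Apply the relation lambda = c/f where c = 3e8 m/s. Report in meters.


lambda = c / f = 3.0000e+08 / 2.0735e+10 = 0.01447 m

0.01447 m


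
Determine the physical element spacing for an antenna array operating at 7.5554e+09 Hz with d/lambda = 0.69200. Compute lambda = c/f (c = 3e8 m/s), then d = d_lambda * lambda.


lambda = c / f = 3.0000e+08 / 7.5554e+09 = 0.03970670 m
d = 0.69200 * 0.03970670 = 0.02748 m

0.02748 m


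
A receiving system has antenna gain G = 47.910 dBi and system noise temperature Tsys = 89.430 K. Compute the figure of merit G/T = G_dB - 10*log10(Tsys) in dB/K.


G/T = 47.910 - 10*log10(89.430) = 47.910 - 19.51483 = 28.40 dB/K

28.40 dB/K


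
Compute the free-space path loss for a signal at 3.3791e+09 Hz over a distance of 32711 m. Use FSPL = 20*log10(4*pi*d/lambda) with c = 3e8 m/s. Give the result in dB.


lambda = c / f = 3.0000e+08 / 3.3791e+09 = 0.08878104 m
FSPL = 20 * log10(4*pi*32711/0.08878104) = 133.3 dB

133.3 dB


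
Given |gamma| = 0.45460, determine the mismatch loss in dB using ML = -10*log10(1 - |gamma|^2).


ML = -10 * log10(1 - 0.45460^2) = -10 * log10(0.79333884) = 1.005 dB

1.005 dB


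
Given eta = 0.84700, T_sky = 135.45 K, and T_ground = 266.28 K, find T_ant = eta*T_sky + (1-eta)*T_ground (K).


T_ant = 0.84700 * 135.45 + (1 - 0.84700) * 266.28 = 155.5 K

155.5 K


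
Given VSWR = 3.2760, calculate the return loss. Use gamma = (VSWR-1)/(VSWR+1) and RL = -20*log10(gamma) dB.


gamma = (3.2760 - 1) / (3.2760 + 1) = 0.5322732
RL = -20 * log10(0.5322732) = 5.477 dB

5.477 dB


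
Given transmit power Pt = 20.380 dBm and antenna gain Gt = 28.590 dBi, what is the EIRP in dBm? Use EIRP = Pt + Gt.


EIRP = Pt + Gt = 20.380 + 28.590 = 48.97 dBm

48.97 dBm


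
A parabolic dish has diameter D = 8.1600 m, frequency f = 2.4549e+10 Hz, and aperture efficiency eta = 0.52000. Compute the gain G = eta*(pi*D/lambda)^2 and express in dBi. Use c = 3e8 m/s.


lambda = c / f = 3.0000e+08 / 2.4549e+10 = 0.01222046 m
G_linear = 0.52000 * (pi * 8.1600 / 0.01222046)^2 = 2.288275e+06
G_dBi = 10 * log10(2.288275e+06) = 63.60 dBi

63.60 dBi


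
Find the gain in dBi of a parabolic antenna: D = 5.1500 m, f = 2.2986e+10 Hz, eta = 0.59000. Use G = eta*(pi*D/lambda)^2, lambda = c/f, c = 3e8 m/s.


lambda = c / f = 3.0000e+08 / 2.2986e+10 = 0.01305142 m
G_linear = 0.59000 * (pi * 5.1500 / 0.01305142)^2 = 906673.0
G_dBi = 10 * log10(906673.0) = 59.57 dBi

59.57 dBi


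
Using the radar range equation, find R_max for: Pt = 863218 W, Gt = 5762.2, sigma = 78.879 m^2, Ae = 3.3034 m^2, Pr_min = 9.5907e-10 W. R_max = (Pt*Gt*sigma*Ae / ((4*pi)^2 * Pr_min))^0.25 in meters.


R^4 = 863218*5762.2*78.879*3.3034 / ((4*pi)^2 * 9.5907e-10) = 8.557784e+18
R_max = 8.557784e+18^0.25 = 54087 m

54087 m


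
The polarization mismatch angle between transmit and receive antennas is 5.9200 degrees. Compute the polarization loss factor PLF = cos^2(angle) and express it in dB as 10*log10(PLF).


PLF_linear = cos^2(5.9200 deg) = 0.9893622
PLF_dB = 10 * log10(0.9893622) = -0.04645 dB

-0.04645 dB


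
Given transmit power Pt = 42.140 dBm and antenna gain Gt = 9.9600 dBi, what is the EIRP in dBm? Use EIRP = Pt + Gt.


EIRP = Pt + Gt = 42.140 + 9.9600 = 52.10 dBm

52.10 dBm


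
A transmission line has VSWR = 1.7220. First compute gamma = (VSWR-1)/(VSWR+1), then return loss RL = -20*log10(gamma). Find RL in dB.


gamma = (1.7220 - 1) / (1.7220 + 1) = 0.2652461
RL = -20 * log10(0.2652461) = 11.53 dB

11.53 dB


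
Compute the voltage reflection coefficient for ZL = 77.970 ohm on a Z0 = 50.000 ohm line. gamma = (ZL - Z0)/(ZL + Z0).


gamma = (77.970 - 50.000) / (77.970 + 50.000) = 0.2186

0.2186


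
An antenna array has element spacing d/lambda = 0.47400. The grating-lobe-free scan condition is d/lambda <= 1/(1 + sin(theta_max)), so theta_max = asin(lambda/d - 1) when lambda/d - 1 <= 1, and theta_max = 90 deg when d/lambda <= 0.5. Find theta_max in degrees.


lambda/d - 1 = 1/0.47400 - 1 = 1.109705 >= 1
d/lambda <= 0.5, so the array can scan to endfire without grating lobes: theta_max = 90 deg

90 deg


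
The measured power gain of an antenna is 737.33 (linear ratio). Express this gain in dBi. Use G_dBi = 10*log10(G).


G_dBi = 10 * log10(737.33) = 28.68 dBi

28.68 dBi


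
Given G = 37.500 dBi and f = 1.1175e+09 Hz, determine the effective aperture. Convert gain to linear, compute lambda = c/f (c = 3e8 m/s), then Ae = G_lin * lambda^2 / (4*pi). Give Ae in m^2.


lambda = c / f = 3.0000e+08 / 1.1175e+09 = 0.2684564 m
G_linear = 10^(37.500/10) = 5623.413
Ae = G_linear * lambda^2 / (4*pi) = 5623.413 * 0.2684564^2 / (4*pi) = 32.25 m^2

32.25 m^2


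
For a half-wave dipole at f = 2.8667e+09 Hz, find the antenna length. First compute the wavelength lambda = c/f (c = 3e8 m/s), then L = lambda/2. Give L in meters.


lambda = c / f = 3.0000e+08 / 2.8667e+09 = 0.1046499 m
L = lambda / 2 = 0.1046499 / 2 = 0.05232 m

0.05232 m


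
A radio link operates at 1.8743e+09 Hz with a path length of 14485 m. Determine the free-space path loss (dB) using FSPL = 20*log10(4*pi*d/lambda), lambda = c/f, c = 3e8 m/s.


lambda = c / f = 3.0000e+08 / 1.8743e+09 = 0.1600598 m
FSPL = 20 * log10(4*pi*14485/0.1600598) = 121.1 dB

121.1 dB


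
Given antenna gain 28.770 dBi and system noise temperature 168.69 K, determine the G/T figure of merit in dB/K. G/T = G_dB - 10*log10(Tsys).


G/T = 28.770 - 10*log10(168.69) = 28.770 - 22.27089 = 6.499 dB/K

6.499 dB/K


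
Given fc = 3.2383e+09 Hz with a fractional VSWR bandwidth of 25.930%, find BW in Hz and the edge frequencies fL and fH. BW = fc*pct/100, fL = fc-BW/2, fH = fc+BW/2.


BW = 3.2383e+09 * 25.930/100 = 8.396912e+08 Hz
fL = 3.2383e+09 - 8.396912e+08/2 = 2.818e+09 Hz
fH = 3.2383e+09 + 8.396912e+08/2 = 3.658e+09 Hz

BW=8.397e+08 Hz, fL=2.818e+09 Hz, fH=3.658e+09 Hz


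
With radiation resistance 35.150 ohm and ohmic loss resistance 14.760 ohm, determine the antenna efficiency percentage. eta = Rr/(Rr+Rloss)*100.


eta = 35.150 / (35.150 + 14.760) * 100 = 70.43%

70.43%


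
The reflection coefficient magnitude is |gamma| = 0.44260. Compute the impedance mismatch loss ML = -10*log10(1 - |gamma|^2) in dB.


ML = -10 * log10(1 - 0.44260^2) = -10 * log10(0.80410524) = 0.9469 dB

0.9469 dB


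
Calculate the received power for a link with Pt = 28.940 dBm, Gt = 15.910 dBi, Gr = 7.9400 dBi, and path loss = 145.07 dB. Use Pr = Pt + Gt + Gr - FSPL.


Pr = 28.940 + 15.910 + 7.9400 - 145.07 = -92.28 dBm

-92.28 dBm


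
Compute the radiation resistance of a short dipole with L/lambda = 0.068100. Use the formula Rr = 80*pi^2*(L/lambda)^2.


Rr = 80 * pi^2 * (0.068100)^2 = 80 * 9.869604 * 4.637610e-03 = 3.662 ohm

3.662 ohm


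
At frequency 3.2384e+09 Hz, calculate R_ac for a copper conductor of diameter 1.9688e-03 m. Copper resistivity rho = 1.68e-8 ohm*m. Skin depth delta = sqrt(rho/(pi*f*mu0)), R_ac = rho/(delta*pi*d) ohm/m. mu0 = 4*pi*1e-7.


delta = sqrt(1.68e-8 / (pi * 3.2384e+09 * 4*pi*1e-7)) = 1.146330e-06 m
R_ac = 1.68e-8 / (1.146330e-06 * pi * 1.9688e-03) = 2.369 ohm/m

2.369 ohm/m


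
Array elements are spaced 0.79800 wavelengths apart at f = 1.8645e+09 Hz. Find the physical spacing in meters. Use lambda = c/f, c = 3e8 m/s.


lambda = c / f = 3.0000e+08 / 1.8645e+09 = 0.1609010 m
d = 0.79800 * 0.1609010 = 0.1284 m

0.1284 m


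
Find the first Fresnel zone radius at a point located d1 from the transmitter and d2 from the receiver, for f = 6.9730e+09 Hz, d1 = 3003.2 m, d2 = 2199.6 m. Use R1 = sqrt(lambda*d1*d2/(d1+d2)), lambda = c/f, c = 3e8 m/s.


lambda = c / f = 3.0000e+08 / 6.9730e+09 = 0.04302309 m
R1 = sqrt(0.04302309 * 3003.2 * 2199.6 / (3003.2 + 2199.6)) = 7.391 m

7.391 m


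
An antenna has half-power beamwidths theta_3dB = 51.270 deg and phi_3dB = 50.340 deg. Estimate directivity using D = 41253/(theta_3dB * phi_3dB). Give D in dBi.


D_linear = 41253 / (51.270 * 50.340) = 15.98376
D_dBi = 10 * log10(15.98376) = 12.04 dBi

12.04 dBi


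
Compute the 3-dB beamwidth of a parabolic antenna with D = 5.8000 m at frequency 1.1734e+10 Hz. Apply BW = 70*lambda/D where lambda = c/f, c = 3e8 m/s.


lambda = c / f = 3.0000e+08 / 1.1734e+10 = 0.02556673 m
BW = 70 * 0.02556673 / 5.8000 = 0.3086 deg

0.3086 deg


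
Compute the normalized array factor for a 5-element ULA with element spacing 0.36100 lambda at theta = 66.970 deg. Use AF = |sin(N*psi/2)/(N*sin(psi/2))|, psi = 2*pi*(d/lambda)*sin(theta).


psi = 2*pi*0.36100*sin(66.970 deg) = 2.087452 rad
AF = |sin(5*2.087452/2) / (5*sin(2.087452/2))| = 0.2024

0.2024


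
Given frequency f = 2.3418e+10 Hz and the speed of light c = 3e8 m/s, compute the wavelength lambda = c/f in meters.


lambda = c / f = 3.0000e+08 / 2.3418e+10 = 0.01281 m

0.01281 m


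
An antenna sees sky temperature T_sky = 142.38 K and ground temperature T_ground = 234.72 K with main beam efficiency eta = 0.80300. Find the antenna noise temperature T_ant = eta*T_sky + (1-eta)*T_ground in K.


T_ant = 0.80300 * 142.38 + (1 - 0.80300) * 234.72 = 160.6 K

160.6 K


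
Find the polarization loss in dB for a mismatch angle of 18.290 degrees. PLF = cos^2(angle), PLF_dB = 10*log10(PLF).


PLF_linear = cos^2(18.290 deg) = 0.9015128
PLF_dB = 10 * log10(0.9015128) = -0.4503 dB

-0.4503 dB


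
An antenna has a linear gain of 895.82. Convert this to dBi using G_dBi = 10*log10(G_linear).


G_dBi = 10 * log10(895.82) = 29.52 dBi

29.52 dBi


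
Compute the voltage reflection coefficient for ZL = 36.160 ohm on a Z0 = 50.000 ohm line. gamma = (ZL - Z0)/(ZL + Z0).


gamma = (36.160 - 50.000) / (36.160 + 50.000) = -0.1606

-0.1606


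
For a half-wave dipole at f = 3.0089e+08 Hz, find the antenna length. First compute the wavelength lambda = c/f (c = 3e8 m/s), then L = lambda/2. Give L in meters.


lambda = c / f = 3.0000e+08 / 3.0089e+08 = 0.9970421 m
L = lambda / 2 = 0.9970421 / 2 = 0.4985 m

0.4985 m


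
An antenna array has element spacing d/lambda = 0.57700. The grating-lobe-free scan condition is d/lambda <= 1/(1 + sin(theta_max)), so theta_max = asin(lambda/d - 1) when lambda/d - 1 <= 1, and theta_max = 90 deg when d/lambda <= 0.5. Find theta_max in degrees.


lambda/d - 1 = 1/0.57700 - 1 = 0.7331023
theta_max = asin(0.7331023) = 47.15 deg

47.15 deg


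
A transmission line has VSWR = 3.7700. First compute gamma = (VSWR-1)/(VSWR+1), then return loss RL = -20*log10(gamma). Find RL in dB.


gamma = (3.7700 - 1) / (3.7700 + 1) = 0.5807128
RL = -20 * log10(0.5807128) = 4.721 dB

4.721 dB


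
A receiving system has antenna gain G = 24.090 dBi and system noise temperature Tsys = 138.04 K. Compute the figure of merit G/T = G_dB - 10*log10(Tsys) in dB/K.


G/T = 24.090 - 10*log10(138.04) = 24.090 - 21.40005 = 2.690 dB/K

2.690 dB/K


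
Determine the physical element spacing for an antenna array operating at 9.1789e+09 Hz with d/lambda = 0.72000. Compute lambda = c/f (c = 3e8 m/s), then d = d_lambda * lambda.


lambda = c / f = 3.0000e+08 / 9.1789e+09 = 0.03268365 m
d = 0.72000 * 0.03268365 = 0.02353 m

0.02353 m


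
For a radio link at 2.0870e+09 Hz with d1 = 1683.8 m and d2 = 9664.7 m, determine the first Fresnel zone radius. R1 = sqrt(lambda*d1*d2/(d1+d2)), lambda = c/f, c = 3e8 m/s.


lambda = c / f = 3.0000e+08 / 2.0870e+09 = 0.1437470 m
R1 = sqrt(0.1437470 * 1683.8 * 9664.7 / (1683.8 + 9664.7)) = 14.36 m

14.36 m


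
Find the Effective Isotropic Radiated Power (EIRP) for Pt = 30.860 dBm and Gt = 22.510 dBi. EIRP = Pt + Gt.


EIRP = Pt + Gt = 30.860 + 22.510 = 53.37 dBm

53.37 dBm


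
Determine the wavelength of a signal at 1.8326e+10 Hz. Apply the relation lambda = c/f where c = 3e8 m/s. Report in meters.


lambda = c / f = 3.0000e+08 / 1.8326e+10 = 0.01637 m

0.01637 m


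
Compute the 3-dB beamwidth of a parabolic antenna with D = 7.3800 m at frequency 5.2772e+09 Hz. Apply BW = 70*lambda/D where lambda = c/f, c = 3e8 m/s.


lambda = c / f = 3.0000e+08 / 5.2772e+09 = 0.05684833 m
BW = 70 * 0.05684833 / 7.3800 = 0.5392 deg

0.5392 deg


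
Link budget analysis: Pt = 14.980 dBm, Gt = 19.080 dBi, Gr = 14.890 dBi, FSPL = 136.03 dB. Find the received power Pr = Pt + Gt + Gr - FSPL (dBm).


Pr = 14.980 + 19.080 + 14.890 - 136.03 = -87.08 dBm

-87.08 dBm


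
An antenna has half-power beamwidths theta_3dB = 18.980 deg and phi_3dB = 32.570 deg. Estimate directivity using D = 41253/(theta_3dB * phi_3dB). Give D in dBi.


D_linear = 41253 / (18.980 * 32.570) = 66.73314
D_dBi = 10 * log10(66.73314) = 18.24 dBi

18.24 dBi


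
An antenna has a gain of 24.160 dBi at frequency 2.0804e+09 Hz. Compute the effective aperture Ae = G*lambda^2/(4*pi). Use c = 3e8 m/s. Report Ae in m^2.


lambda = c / f = 3.0000e+08 / 2.0804e+09 = 0.1442030 m
G_linear = 10^(24.160/10) = 260.6154
Ae = G_linear * lambda^2 / (4*pi) = 260.6154 * 0.1442030^2 / (4*pi) = 0.4313 m^2

0.4313 m^2


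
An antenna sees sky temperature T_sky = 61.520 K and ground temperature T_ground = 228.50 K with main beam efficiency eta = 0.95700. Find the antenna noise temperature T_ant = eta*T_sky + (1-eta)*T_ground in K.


T_ant = 0.95700 * 61.520 + (1 - 0.95700) * 228.50 = 68.70 K

68.70 K


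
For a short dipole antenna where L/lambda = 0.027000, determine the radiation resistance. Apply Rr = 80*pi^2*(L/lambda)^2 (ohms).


Rr = 80 * pi^2 * (0.027000)^2 = 80 * 9.869604 * 7.290000e-04 = 0.5756 ohm

0.5756 ohm


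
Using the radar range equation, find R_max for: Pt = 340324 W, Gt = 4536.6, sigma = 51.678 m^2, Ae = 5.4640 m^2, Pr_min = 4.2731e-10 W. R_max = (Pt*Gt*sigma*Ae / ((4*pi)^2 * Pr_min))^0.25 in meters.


R^4 = 340324*4536.6*51.678*5.4640 / ((4*pi)^2 * 4.2731e-10) = 6.460657e+18
R_max = 6.460657e+18^0.25 = 50416 m

50416 m


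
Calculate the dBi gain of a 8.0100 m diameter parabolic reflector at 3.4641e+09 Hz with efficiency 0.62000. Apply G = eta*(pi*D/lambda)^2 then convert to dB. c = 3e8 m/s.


lambda = c / f = 3.0000e+08 / 3.4641e+09 = 0.08660258 m
G_linear = 0.62000 * (pi * 8.0100 / 0.08660258)^2 = 52347.36
G_dBi = 10 * log10(52347.36) = 47.19 dBi

47.19 dBi


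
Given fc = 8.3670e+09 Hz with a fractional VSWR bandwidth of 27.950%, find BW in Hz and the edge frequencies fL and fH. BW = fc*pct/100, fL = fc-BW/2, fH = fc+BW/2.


BW = 8.3670e+09 * 27.950/100 = 2.338576e+09 Hz
fL = 8.3670e+09 - 2.338576e+09/2 = 7.198e+09 Hz
fH = 8.3670e+09 + 2.338576e+09/2 = 9.536e+09 Hz

BW=2.339e+09 Hz, fL=7.198e+09 Hz, fH=9.536e+09 Hz


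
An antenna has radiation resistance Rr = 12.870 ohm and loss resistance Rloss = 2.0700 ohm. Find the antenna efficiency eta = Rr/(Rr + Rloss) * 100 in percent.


eta = 12.870 / (12.870 + 2.0700) * 100 = 86.14%

86.14%


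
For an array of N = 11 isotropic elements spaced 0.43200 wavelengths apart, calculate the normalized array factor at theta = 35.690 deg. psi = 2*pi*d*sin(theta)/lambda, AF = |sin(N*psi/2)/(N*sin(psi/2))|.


psi = 2*pi*0.43200*sin(35.690 deg) = 1.583542 rad
AF = |sin(11*1.583542/2) / (11*sin(1.583542/2))| = 0.08379

0.08379


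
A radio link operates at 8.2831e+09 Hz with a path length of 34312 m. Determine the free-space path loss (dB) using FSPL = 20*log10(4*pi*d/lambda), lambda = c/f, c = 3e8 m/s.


lambda = c / f = 3.0000e+08 / 8.2831e+09 = 0.03621832 m
FSPL = 20 * log10(4*pi*34312/0.03621832) = 141.5 dB

141.5 dB


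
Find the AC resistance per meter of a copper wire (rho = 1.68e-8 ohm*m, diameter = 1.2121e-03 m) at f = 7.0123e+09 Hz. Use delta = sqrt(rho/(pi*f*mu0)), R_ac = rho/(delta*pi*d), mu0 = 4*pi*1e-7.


delta = sqrt(1.68e-8 / (pi * 7.0123e+09 * 4*pi*1e-7)) = 7.790127e-07 m
R_ac = 1.68e-8 / (7.790127e-07 * pi * 1.2121e-03) = 5.663 ohm/m

5.663 ohm/m


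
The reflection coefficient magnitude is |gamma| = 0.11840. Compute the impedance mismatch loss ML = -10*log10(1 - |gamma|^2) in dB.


ML = -10 * log10(1 - 0.11840^2) = -10 * log10(0.98598144) = 0.06131 dB

0.06131 dB


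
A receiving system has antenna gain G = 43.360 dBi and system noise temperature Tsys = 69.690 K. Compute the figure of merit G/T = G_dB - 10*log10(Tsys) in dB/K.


G/T = 43.360 - 10*log10(69.690) = 43.360 - 18.43170 = 24.93 dB/K

24.93 dB/K


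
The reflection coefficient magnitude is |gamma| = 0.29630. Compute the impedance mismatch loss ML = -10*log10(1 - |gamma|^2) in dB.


ML = -10 * log10(1 - 0.29630^2) = -10 * log10(0.91220631) = 0.3991 dB

0.3991 dB


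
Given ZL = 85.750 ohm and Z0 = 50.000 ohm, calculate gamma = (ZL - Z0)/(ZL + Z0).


gamma = (85.750 - 50.000) / (85.750 + 50.000) = 0.2634

0.2634


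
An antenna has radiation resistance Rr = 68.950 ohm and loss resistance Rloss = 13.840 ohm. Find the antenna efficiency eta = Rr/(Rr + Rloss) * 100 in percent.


eta = 68.950 / (68.950 + 13.840) * 100 = 83.28%

83.28%


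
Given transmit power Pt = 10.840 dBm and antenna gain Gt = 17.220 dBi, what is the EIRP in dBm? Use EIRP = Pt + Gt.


EIRP = Pt + Gt = 10.840 + 17.220 = 28.06 dBm

28.06 dBm


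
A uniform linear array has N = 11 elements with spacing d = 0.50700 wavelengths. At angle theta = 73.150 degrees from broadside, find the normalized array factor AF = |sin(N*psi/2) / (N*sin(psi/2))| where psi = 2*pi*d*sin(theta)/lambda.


psi = 2*pi*0.50700*sin(73.150 deg) = 3.048808 rad
AF = |sin(11*3.048808/2) / (11*sin(3.048808/2))| = 0.07941

0.07941


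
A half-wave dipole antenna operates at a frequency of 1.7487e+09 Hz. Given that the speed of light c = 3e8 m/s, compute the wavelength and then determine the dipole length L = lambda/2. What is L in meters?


lambda = c / f = 3.0000e+08 / 1.7487e+09 = 0.1715560 m
L = lambda / 2 = 0.1715560 / 2 = 0.08578 m

0.08578 m


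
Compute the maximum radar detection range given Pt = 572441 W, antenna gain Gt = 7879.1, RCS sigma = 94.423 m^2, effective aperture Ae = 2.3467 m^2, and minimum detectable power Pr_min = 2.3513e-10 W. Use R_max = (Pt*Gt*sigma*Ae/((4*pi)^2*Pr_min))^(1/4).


R^4 = 572441*7879.1*94.423*2.3467 / ((4*pi)^2 * 2.3513e-10) = 2.691627e+19
R_max = 2.691627e+19^0.25 = 72028 m

72028 m


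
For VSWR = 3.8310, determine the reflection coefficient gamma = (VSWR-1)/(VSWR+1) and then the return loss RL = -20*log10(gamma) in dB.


gamma = (3.8310 - 1) / (3.8310 + 1) = 0.5860070
RL = -20 * log10(0.5860070) = 4.642 dB

4.642 dB


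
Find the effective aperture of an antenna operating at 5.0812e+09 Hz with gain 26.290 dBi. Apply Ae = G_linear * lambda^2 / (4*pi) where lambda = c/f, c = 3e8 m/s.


lambda = c / f = 3.0000e+08 / 5.0812e+09 = 0.05904117 m
G_linear = 10^(26.290/10) = 425.5984
Ae = G_linear * lambda^2 / (4*pi) = 425.5984 * 0.05904117^2 / (4*pi) = 0.1181 m^2

0.1181 m^2


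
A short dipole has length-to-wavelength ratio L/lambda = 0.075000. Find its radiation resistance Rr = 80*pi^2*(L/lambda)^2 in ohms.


Rr = 80 * pi^2 * (0.075000)^2 = 80 * 9.869604 * 5.625000e-03 = 4.441 ohm

4.441 ohm


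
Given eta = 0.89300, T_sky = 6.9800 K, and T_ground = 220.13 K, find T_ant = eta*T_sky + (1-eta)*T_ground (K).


T_ant = 0.89300 * 6.9800 + (1 - 0.89300) * 220.13 = 29.79 K

29.79 K


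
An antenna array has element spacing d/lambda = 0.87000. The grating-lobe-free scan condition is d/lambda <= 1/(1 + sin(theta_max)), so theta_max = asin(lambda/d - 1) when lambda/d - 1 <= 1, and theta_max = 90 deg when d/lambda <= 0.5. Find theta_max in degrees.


lambda/d - 1 = 1/0.87000 - 1 = 0.1494253
theta_max = asin(0.1494253) = 8.594 deg

8.594 deg


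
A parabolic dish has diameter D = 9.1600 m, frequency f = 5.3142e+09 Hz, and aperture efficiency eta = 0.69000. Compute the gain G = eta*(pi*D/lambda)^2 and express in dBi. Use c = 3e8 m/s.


lambda = c / f = 3.0000e+08 / 5.3142e+09 = 0.05645252 m
G_linear = 0.69000 * (pi * 9.1600 / 0.05645252)^2 = 179297.0
G_dBi = 10 * log10(179297.0) = 52.54 dBi

52.54 dBi


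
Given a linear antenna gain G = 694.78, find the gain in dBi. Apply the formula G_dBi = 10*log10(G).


G_dBi = 10 * log10(694.78) = 28.42 dBi

28.42 dBi


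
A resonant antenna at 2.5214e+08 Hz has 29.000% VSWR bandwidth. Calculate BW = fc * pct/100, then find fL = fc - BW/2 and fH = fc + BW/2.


BW = 2.5214e+08 * 29.000/100 = 7.312060e+07 Hz
fL = 2.5214e+08 - 7.312060e+07/2 = 2.156e+08 Hz
fH = 2.5214e+08 + 7.312060e+07/2 = 2.887e+08 Hz

BW=7.312e+07 Hz, fL=2.156e+08 Hz, fH=2.887e+08 Hz


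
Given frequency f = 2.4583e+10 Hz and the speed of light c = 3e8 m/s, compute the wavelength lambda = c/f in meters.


lambda = c / f = 3.0000e+08 / 2.4583e+10 = 0.01220 m

0.01220 m


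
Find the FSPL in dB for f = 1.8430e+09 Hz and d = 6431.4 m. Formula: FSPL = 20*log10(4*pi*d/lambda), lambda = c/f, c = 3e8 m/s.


lambda = c / f = 3.0000e+08 / 1.8430e+09 = 0.1627781 m
FSPL = 20 * log10(4*pi*6431.4/0.1627781) = 113.9 dB

113.9 dB


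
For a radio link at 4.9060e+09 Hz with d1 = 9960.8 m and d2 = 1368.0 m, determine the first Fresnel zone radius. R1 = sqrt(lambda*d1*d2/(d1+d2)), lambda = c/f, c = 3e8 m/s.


lambda = c / f = 3.0000e+08 / 4.9060e+09 = 0.06114961 m
R1 = sqrt(0.06114961 * 9960.8 * 1368.0 / (9960.8 + 1368.0)) = 8.576 m

8.576 m


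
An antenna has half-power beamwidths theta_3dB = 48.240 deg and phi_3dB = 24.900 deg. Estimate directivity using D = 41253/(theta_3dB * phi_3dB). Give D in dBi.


D_linear = 41253 / (48.240 * 24.900) = 34.34384
D_dBi = 10 * log10(34.34384) = 15.36 dBi

15.36 dBi


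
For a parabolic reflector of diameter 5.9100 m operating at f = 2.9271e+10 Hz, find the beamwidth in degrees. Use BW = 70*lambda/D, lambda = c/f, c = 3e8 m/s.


lambda = c / f = 3.0000e+08 / 2.9271e+10 = 0.01024905 m
BW = 70 * 0.01024905 / 5.9100 = 0.1214 deg

0.1214 deg


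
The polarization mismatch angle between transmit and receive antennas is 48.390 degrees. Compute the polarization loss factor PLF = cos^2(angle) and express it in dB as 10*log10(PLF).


PLF_linear = cos^2(48.390 deg) = 0.4409713
PLF_dB = 10 * log10(0.4409713) = -3.556 dB

-3.556 dB


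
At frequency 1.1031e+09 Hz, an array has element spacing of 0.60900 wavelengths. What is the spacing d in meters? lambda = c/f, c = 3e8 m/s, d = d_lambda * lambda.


lambda = c / f = 3.0000e+08 / 1.1031e+09 = 0.2719608 m
d = 0.60900 * 0.2719608 = 0.1656 m

0.1656 m


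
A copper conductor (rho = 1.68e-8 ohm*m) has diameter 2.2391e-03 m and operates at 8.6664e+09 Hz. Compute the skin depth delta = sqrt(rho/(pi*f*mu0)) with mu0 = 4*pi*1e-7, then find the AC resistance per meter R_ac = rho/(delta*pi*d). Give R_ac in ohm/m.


delta = sqrt(1.68e-8 / (pi * 8.6664e+09 * 4*pi*1e-7)) = 7.007376e-07 m
R_ac = 1.68e-8 / (7.007376e-07 * pi * 2.2391e-03) = 3.408 ohm/m

3.408 ohm/m


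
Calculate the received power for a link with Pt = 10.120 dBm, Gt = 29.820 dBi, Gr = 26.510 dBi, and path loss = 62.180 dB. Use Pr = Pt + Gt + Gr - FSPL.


Pr = 10.120 + 29.820 + 26.510 - 62.180 = 4.27 dBm

4.27 dBm


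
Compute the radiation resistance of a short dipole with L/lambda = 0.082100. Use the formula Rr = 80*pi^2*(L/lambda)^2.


Rr = 80 * pi^2 * (0.082100)^2 = 80 * 9.869604 * 6.740410e-03 = 5.322 ohm

5.322 ohm


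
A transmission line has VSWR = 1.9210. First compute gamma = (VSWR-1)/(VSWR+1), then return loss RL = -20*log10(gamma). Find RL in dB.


gamma = (1.9210 - 1) / (1.9210 + 1) = 0.3153030
RL = -20 * log10(0.3153030) = 10.03 dB

10.03 dB


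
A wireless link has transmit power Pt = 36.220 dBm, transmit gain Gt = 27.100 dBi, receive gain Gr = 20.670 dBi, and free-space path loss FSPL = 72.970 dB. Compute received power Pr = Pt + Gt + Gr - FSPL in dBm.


Pr = 36.220 + 27.100 + 20.670 - 72.970 = 11.02 dBm

11.02 dBm


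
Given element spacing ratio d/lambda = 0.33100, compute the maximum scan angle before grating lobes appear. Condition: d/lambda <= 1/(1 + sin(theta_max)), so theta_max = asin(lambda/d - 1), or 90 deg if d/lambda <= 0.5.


lambda/d - 1 = 1/0.33100 - 1 = 2.021148 >= 1
d/lambda <= 0.5, so the array can scan to endfire without grating lobes: theta_max = 90 deg

90 deg


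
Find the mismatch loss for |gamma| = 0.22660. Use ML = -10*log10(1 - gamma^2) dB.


ML = -10 * log10(1 - 0.22660^2) = -10 * log10(0.94865244) = 0.2289 dB

0.2289 dB


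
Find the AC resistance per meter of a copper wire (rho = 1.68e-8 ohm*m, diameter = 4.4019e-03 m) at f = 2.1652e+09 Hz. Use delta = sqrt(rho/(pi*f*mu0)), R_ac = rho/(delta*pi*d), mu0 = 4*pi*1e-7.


delta = sqrt(1.68e-8 / (pi * 2.1652e+09 * 4*pi*1e-7)) = 1.401928e-06 m
R_ac = 1.68e-8 / (1.401928e-06 * pi * 4.4019e-03) = 0.8665 ohm/m

0.8665 ohm/m


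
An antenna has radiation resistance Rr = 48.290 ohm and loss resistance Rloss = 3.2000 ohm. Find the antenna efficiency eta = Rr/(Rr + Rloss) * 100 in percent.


eta = 48.290 / (48.290 + 3.2000) * 100 = 93.79%

93.79%


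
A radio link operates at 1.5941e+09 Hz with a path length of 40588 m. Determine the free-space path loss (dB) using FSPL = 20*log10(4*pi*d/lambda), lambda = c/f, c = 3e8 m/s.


lambda = c / f = 3.0000e+08 / 1.5941e+09 = 0.1881940 m
FSPL = 20 * log10(4*pi*40588/0.1881940) = 128.7 dB

128.7 dB


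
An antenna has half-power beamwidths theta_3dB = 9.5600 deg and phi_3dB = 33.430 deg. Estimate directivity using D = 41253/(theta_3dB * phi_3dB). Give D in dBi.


D_linear = 41253 / (9.5600 * 33.430) = 129.0807
D_dBi = 10 * log10(129.0807) = 21.11 dBi

21.11 dBi


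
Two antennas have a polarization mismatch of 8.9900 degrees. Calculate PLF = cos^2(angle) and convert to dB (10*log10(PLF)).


PLF_linear = cos^2(8.9900 deg) = 0.9755822
PLF_dB = 10 * log10(0.9755822) = -0.1074 dB

-0.1074 dB


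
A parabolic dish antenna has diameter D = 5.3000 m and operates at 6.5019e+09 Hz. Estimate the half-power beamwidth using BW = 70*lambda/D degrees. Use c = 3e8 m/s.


lambda = c / f = 3.0000e+08 / 6.5019e+09 = 0.04614036 m
BW = 70 * 0.04614036 / 5.3000 = 0.6094 deg

0.6094 deg


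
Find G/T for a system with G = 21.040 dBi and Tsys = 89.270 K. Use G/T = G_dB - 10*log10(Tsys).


G/T = 21.040 - 10*log10(89.270) = 21.040 - 19.50706 = 1.533 dB/K

1.533 dB/K


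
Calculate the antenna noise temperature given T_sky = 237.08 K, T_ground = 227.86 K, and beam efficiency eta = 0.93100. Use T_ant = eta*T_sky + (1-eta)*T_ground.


T_ant = 0.93100 * 237.08 + (1 - 0.93100) * 227.86 = 236.4 K

236.4 K


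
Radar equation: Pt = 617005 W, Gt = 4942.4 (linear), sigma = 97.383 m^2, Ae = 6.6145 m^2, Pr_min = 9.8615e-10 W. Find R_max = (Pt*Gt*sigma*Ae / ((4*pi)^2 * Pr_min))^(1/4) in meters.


R^4 = 617005*4942.4*97.383*6.6145 / ((4*pi)^2 * 9.8615e-10) = 1.261374e+19
R_max = 1.261374e+19^0.25 = 59595 m

59595 m


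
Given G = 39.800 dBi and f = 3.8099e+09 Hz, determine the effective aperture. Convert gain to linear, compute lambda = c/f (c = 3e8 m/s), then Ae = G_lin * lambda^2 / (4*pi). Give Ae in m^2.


lambda = c / f = 3.0000e+08 / 3.8099e+09 = 0.07874222 m
G_linear = 10^(39.800/10) = 9549.926
Ae = G_linear * lambda^2 / (4*pi) = 9549.926 * 0.07874222^2 / (4*pi) = 4.712 m^2

4.712 m^2


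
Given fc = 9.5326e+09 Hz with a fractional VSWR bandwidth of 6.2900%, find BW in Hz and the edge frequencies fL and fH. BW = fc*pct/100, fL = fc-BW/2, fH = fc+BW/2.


BW = 9.5326e+09 * 6.2900/100 = 5.996005e+08 Hz
fL = 9.5326e+09 - 5.996005e+08/2 = 9.233e+09 Hz
fH = 9.5326e+09 + 5.996005e+08/2 = 9.832e+09 Hz

BW=5.996e+08 Hz, fL=9.233e+09 Hz, fH=9.832e+09 Hz


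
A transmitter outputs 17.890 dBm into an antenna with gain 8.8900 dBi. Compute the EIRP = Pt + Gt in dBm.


EIRP = Pt + Gt = 17.890 + 8.8900 = 26.78 dBm

26.78 dBm


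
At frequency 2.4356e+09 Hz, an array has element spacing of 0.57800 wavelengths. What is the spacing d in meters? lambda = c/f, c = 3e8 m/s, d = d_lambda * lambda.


lambda = c / f = 3.0000e+08 / 2.4356e+09 = 0.1231729 m
d = 0.57800 * 0.1231729 = 0.07119 m

0.07119 m


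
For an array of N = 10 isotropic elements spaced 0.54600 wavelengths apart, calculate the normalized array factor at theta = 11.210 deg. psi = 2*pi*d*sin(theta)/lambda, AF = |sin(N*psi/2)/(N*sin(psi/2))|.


psi = 2*pi*0.54600*sin(11.210 deg) = 0.6669314 rad
AF = |sin(10*0.6669314/2) / (10*sin(0.6669314/2))| = 0.05862

0.05862


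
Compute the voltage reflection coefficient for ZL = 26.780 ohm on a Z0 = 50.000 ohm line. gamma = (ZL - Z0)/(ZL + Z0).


gamma = (26.780 - 50.000) / (26.780 + 50.000) = -0.3024

-0.3024


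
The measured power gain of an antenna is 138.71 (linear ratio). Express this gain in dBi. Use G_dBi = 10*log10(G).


G_dBi = 10 * log10(138.71) = 21.42 dBi

21.42 dBi


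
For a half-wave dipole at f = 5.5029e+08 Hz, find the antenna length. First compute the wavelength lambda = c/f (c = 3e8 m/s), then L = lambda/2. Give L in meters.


lambda = c / f = 3.0000e+08 / 5.5029e+08 = 0.5451671 m
L = lambda / 2 = 0.5451671 / 2 = 0.2726 m

0.2726 m


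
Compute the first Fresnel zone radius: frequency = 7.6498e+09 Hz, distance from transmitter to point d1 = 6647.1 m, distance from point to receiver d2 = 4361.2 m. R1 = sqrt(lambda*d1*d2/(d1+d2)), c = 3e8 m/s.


lambda = c / f = 3.0000e+08 / 7.6498e+09 = 0.03921671 m
R1 = sqrt(0.03921671 * 6647.1 * 4361.2 / (6647.1 + 4361.2)) = 10.16 m

10.16 m


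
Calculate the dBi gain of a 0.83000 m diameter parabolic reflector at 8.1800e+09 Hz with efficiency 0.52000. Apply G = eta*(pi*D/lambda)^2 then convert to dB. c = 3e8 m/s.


lambda = c / f = 3.0000e+08 / 8.1800e+09 = 0.03667482 m
G_linear = 0.52000 * (pi * 0.83000 / 0.03667482)^2 = 2628.593
G_dBi = 10 * log10(2628.593) = 34.20 dBi

34.20 dBi


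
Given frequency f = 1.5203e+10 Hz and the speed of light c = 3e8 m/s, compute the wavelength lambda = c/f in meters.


lambda = c / f = 3.0000e+08 / 1.5203e+10 = 0.01973 m

0.01973 m


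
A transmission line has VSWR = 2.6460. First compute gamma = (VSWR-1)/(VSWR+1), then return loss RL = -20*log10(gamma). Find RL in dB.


gamma = (2.6460 - 1) / (2.6460 + 1) = 0.4514536
RL = -20 * log10(0.4514536) = 6.908 dB

6.908 dB


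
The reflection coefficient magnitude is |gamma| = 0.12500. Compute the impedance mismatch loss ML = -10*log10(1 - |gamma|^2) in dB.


ML = -10 * log10(1 - 0.12500^2) = -10 * log10(0.984375) = 0.06839 dB

0.06839 dB


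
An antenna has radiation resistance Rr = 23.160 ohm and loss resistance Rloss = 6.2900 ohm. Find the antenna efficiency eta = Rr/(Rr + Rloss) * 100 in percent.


eta = 23.160 / (23.160 + 6.2900) * 100 = 78.64%

78.64%


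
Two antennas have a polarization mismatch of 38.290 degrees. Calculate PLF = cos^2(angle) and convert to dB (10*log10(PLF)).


PLF_linear = cos^2(38.290 deg) = 0.6160437
PLF_dB = 10 * log10(0.6160437) = -2.104 dB

-2.104 dB


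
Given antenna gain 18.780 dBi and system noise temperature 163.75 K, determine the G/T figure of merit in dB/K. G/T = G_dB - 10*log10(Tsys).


G/T = 18.780 - 10*log10(163.75) = 18.780 - 22.14181 = -3.362 dB/K

-3.362 dB/K


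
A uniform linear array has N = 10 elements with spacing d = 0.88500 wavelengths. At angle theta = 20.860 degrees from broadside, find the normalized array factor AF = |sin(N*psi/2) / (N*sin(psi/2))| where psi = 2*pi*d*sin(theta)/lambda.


psi = 2*pi*0.88500*sin(20.860 deg) = 1.980057 rad
AF = |sin(10*1.980057/2) / (10*sin(1.980057/2))| = 0.05476

0.05476


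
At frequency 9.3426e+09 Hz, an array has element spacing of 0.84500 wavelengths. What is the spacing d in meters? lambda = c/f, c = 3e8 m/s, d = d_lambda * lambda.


lambda = c / f = 3.0000e+08 / 9.3426e+09 = 0.03211098 m
d = 0.84500 * 0.03211098 = 0.02713 m

0.02713 m


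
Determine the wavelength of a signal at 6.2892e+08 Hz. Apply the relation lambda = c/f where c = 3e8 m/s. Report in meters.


lambda = c / f = 3.0000e+08 / 6.2892e+08 = 0.4770 m

0.4770 m


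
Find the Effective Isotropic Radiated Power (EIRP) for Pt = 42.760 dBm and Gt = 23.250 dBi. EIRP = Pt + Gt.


EIRP = Pt + Gt = 42.760 + 23.250 = 66.01 dBm

66.01 dBm


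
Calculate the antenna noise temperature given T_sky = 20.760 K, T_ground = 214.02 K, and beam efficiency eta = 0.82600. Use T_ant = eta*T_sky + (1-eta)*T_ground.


T_ant = 0.82600 * 20.760 + (1 - 0.82600) * 214.02 = 54.39 K

54.39 K


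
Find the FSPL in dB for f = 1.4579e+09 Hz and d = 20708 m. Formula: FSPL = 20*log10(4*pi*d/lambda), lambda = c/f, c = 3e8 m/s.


lambda = c / f = 3.0000e+08 / 1.4579e+09 = 0.2057754 m
FSPL = 20 * log10(4*pi*20708/0.2057754) = 122.0 dB

122.0 dB


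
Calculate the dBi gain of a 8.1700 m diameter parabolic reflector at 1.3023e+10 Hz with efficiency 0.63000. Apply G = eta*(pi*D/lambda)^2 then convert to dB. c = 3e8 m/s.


lambda = c / f = 3.0000e+08 / 1.3023e+10 = 0.02303617 m
G_linear = 0.63000 * (pi * 8.1700 / 0.02303617)^2 = 782102.8
G_dBi = 10 * log10(782102.8) = 58.93 dBi

58.93 dBi


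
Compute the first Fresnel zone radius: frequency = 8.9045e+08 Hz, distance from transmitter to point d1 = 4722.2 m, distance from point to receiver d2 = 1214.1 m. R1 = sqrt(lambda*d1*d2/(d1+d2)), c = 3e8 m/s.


lambda = c / f = 3.0000e+08 / 8.9045e+08 = 0.3369083 m
R1 = sqrt(0.3369083 * 4722.2 * 1214.1 / (4722.2 + 1214.1)) = 18.04 m

18.04 m


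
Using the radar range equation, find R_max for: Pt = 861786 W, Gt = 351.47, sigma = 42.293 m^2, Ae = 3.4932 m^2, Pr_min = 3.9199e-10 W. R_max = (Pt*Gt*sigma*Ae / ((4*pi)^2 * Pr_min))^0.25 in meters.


R^4 = 861786*351.47*42.293*3.4932 / ((4*pi)^2 * 3.9199e-10) = 7.229112e+17
R_max = 7.229112e+17^0.25 = 29159 m

29159 m


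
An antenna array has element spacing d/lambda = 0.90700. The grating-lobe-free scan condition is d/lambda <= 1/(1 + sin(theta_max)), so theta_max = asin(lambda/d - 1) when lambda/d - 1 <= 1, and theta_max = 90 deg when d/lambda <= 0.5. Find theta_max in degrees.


lambda/d - 1 = 1/0.90700 - 1 = 0.1025358
theta_max = asin(0.1025358) = 5.885 deg

5.885 deg


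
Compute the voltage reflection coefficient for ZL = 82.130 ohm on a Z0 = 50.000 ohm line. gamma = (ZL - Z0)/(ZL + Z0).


gamma = (82.130 - 50.000) / (82.130 + 50.000) = 0.2432

0.2432


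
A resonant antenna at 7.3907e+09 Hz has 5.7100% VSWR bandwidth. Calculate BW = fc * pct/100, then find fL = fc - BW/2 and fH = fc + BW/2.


BW = 7.3907e+09 * 5.7100/100 = 4.220090e+08 Hz
fL = 7.3907e+09 - 4.220090e+08/2 = 7.180e+09 Hz
fH = 7.3907e+09 + 4.220090e+08/2 = 7.602e+09 Hz

BW=4.220e+08 Hz, fL=7.180e+09 Hz, fH=7.602e+09 Hz


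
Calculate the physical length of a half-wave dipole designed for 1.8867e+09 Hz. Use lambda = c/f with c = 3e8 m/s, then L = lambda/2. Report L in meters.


lambda = c / f = 3.0000e+08 / 1.8867e+09 = 0.1590078 m
L = lambda / 2 = 0.1590078 / 2 = 0.07950 m

0.07950 m


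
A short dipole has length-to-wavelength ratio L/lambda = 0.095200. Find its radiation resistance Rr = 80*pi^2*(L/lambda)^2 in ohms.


Rr = 80 * pi^2 * (0.095200)^2 = 80 * 9.869604 * 9.063040e-03 = 7.156 ohm

7.156 ohm


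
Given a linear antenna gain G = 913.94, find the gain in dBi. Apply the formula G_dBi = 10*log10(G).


G_dBi = 10 * log10(913.94) = 29.61 dBi

29.61 dBi


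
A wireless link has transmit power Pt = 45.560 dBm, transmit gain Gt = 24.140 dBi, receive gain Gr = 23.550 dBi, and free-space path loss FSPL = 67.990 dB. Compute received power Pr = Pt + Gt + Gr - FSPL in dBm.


Pr = 45.560 + 24.140 + 23.550 - 67.990 = 25.26 dBm

25.26 dBm
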